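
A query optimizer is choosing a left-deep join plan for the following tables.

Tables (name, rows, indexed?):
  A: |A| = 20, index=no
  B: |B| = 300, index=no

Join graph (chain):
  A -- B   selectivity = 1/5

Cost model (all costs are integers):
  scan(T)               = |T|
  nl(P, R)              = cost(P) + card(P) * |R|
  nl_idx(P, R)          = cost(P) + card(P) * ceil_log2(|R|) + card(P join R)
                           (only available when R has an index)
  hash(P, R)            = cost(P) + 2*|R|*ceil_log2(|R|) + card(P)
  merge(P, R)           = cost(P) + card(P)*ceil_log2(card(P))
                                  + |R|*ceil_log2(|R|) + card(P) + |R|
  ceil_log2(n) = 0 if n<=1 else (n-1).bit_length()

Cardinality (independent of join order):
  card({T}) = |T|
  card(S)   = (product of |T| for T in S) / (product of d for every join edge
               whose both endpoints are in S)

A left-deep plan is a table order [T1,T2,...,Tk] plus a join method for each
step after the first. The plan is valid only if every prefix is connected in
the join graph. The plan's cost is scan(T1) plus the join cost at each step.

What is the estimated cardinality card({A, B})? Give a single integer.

Tables in S: A(20), B(300)
Edges inside S: A-B(d=5)
numerator = 20 * 300 = 6000
denominator = 5 = 5
card(S) = 6000 / 5 = 1200

1200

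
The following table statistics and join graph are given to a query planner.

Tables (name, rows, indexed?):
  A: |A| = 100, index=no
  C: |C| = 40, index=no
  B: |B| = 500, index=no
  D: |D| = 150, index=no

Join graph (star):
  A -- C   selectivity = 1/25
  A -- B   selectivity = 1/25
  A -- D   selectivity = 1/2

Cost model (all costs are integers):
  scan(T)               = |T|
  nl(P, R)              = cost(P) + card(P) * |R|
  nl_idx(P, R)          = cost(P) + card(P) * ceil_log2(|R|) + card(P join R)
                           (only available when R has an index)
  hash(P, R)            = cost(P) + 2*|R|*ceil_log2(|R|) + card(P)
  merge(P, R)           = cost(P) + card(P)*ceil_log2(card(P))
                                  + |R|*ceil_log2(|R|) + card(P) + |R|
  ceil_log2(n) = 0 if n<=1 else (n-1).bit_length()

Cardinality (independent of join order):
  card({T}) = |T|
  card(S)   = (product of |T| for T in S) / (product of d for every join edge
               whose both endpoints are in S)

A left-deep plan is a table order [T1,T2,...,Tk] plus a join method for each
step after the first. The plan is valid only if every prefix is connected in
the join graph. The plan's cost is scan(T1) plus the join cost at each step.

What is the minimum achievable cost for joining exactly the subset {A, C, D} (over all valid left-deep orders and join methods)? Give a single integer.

3240

Selinger DP over subsets of {A,C,D}:
  {A}: scan cost=100, card=100
  {C}: scan cost=40, card=40
  {D}: scan cost=150, card=150
  {AC}: card=160; try (C,hash)→680, (A,merge)→1120, (C,merge)→1180, (A,hash)→1480, (A,nl)→4040, (C,nl)→4100; best=680 via (C,hash)
  {AD}: card=7500; try (A,hash)→1700, (D,merge)→2250, (A,merge)→2300, (D,hash)→2600, (D,nl)→15100, (A,nl)→15150; best=1700 via (A,hash)
  {ACD}: card=12000; try (D,hash)→3240, (D,merge)→3470, (C,hash)→9680, (D,nl)→24680, (C,merge)→106980, (C,nl)→301700; best=3240 via (D,hash)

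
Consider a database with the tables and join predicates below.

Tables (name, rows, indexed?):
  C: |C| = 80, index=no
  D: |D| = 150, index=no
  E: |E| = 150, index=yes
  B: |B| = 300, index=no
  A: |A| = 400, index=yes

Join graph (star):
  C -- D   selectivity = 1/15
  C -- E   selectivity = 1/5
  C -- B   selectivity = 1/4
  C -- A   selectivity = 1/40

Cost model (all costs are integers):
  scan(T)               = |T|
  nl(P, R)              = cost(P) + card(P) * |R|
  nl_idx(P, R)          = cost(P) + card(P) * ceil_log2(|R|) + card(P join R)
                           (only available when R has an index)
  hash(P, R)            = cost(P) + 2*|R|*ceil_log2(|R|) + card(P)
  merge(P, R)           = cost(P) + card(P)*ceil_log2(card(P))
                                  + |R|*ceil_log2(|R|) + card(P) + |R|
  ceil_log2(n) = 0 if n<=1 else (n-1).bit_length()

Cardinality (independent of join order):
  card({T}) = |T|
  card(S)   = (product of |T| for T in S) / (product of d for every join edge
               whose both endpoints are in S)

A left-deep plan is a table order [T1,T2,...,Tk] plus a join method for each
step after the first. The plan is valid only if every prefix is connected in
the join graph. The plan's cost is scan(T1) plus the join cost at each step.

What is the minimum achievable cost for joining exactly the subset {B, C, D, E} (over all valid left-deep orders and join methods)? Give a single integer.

34020

Selinger DP over subsets of {B,C,D,E}:
  {C}: scan cost=80, card=80
  {D}: scan cost=150, card=150
  {E}: scan cost=150, card=150
  {B}: scan cost=300, card=300
  {CD}: card=800; try (C,hash)→1420, (D,merge)→2070, (C,merge)→2140, (D,hash)→2560, (D,nl)→12080, (C,nl)→12150; best=1420 via (C,hash)
  {CE}: card=2400; try (C,hash)→1420, (E,merge)→2070, (C,merge)→2140, (E,hash)→2560, (E,nl_idx)→3120, (E,nl)→12080 …(+1); best=1420 via (C,hash)
  {BC}: card=6000; try (C,hash)→1720, (B,merge)→3720, (C,merge)→3940, (B,hash)→5560, (B,nl)→24080, (C,nl)→24300; best=1720 via (C,hash)
  {CDE}: card=24000; try (E,hash)→4620, (D,hash)→6220, (E,merge)→11570, (E,nl_idx)→31820, (D,merge)→33970, (E,nl)→121420 …(+1); best=4620 via (E,hash)
  {BCD}: card=60000; try (B,hash)→7620, (D,hash)→10120, (B,merge)→13220, (D,merge)→87070, (B,nl)→241420, (D,nl)→901720; best=7620 via (B,hash)
  {BCE}: card=180000; try (B,hash)→9220, (E,hash)→10120, (B,merge)→35620, (E,merge)→87070, (E,nl_idx)→229720, (B,nl)→721420 …(+1); best=9220 via (B,hash)
  {BCDE}: card=1800000; try (B,hash)→34020, (E,hash)→70020, (D,hash)→191620, (B,merge)→391620, (E,merge)→1028970, (E,nl_idx)→2287620 …(+4); best=34020 via (B,hash)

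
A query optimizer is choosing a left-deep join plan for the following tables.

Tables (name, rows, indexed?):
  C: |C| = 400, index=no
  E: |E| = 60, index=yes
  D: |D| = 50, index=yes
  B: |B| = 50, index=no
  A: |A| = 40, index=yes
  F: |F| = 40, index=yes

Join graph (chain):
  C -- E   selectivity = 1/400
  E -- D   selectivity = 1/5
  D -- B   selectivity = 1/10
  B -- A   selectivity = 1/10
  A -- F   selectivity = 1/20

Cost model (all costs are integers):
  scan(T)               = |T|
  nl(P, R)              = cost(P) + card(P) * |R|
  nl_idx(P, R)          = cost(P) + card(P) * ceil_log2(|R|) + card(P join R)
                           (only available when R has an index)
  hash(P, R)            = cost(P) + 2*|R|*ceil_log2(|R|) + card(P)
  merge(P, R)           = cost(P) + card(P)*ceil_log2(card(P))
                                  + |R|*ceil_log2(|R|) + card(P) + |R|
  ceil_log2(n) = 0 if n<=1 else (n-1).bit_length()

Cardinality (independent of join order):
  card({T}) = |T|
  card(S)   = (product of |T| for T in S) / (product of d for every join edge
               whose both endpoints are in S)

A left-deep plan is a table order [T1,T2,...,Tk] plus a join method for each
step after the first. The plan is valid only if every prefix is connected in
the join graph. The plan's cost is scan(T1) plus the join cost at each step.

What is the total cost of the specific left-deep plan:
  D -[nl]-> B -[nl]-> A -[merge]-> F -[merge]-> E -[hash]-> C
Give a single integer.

79450

step 1: scan D: cost=50, card=50
step 2: join B via nl
    card(P join B) = 50*50/(10) = 250
    cost = 50 + 50*50 = 2550
step 3: join A via nl
    card(P join A) = 250*40/(10) = 1000
    cost = 2550 + 250*40 = 12550
step 4: join F via merge
    card(P join F) = 1000*40/(20) = 2000
    cost = 12550 + 1000*10 + 40*6 + 1000 + 40 = 23830
step 5: join E via merge
    card(P join E) = 2000*60/(5) = 24000
    cost = 23830 + 2000*11 + 60*6 + 2000 + 60 = 48250
step 6: join C via hash
    card(P join C) = 24000*400/(400) = 24000
    cost = 48250 + 2*400*9 + 24000 = 79450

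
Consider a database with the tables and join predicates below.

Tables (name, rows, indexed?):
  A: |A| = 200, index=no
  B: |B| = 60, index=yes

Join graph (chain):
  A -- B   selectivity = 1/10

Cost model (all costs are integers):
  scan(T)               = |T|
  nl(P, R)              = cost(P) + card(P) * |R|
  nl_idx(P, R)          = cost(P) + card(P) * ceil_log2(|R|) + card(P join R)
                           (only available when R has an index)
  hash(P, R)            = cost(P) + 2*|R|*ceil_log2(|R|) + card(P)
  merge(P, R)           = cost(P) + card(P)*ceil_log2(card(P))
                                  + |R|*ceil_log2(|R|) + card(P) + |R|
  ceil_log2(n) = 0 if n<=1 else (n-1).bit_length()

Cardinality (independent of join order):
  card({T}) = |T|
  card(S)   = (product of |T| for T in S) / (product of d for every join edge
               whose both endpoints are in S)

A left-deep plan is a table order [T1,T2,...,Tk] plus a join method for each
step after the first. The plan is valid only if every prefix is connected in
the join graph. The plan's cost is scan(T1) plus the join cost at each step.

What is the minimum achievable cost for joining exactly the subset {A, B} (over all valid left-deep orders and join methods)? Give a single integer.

1120

Selinger DP over subsets of {A,B}:
  {A}: scan cost=200, card=200
  {B}: scan cost=60, card=60
  {AB}: card=1200; try (B,hash)→1120, (A,merge)→2280, (B,merge)→2420, (B,nl_idx)→2600, (A,hash)→3320, (A,nl)→12060 …(+1); best=1120 via (B,hash)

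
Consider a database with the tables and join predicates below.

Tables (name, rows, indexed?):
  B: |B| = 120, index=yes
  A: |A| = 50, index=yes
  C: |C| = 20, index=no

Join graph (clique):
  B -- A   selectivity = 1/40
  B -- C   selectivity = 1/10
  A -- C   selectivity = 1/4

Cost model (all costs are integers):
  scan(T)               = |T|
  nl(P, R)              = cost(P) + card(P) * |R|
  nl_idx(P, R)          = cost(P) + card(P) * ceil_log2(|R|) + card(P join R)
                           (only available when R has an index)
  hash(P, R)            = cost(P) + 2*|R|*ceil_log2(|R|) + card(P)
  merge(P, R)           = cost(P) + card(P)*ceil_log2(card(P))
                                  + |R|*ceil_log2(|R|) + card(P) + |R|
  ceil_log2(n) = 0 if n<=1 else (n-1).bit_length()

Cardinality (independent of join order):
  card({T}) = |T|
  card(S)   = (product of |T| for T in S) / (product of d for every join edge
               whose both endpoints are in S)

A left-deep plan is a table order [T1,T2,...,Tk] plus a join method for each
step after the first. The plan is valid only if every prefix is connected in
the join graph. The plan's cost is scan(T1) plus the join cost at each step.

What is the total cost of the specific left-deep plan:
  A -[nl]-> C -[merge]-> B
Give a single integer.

step 1: scan A: cost=50, card=50
step 2: join C via nl
    card(P join C) = 50*20/(4) = 250
    cost = 50 + 50*20 = 1050
step 3: join B via merge
    card(P join B) = 250*120/(40*10) = 75
    cost = 1050 + 250*8 + 120*7 + 250 + 120 = 4260

4260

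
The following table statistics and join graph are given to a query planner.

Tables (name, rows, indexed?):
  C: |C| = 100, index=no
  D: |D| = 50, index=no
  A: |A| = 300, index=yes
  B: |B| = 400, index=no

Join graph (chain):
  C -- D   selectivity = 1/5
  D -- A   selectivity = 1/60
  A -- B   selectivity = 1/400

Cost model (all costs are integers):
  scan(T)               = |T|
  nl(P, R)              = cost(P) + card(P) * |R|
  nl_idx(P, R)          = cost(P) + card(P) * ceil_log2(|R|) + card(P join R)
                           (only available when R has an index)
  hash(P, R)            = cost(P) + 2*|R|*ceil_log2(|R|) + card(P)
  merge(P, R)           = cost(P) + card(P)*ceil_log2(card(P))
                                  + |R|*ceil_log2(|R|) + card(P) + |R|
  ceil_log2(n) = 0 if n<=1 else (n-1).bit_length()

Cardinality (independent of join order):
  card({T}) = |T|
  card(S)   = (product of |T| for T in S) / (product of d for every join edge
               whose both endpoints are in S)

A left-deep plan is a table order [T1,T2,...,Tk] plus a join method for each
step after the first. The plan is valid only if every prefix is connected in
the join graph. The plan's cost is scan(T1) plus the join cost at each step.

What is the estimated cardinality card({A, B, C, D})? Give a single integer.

Tables in S: A(300), B(400), C(100), D(50)
Edges inside S: C-D(d=5), D-A(d=60), A-B(d=400)
numerator = 300 * 400 * 100 * 50 = 600000000
denominator = 5 * 60 * 400 = 120000
card(S) = 600000000 / 120000 = 5000

5000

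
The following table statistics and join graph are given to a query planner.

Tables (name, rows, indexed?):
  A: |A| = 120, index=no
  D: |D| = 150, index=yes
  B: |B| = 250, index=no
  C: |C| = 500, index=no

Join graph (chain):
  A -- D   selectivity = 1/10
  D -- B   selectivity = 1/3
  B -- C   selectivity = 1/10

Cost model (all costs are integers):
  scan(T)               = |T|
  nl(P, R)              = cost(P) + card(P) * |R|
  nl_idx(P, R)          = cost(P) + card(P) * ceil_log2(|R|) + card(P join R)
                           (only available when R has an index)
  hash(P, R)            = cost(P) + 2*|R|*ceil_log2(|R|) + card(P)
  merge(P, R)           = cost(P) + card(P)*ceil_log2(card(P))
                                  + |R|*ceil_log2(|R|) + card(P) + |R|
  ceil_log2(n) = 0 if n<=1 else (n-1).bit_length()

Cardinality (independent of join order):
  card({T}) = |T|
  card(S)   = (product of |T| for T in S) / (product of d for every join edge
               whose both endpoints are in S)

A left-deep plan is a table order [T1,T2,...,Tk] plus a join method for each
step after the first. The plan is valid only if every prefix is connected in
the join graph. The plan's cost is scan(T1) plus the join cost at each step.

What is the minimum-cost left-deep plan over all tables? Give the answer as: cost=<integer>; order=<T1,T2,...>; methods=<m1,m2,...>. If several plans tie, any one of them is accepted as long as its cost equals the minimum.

cost=166780; order=D,A,B,C; methods=hash,hash,hash

Selinger DP (subsets sized 1..n):
  {A}: scan cost=120, card=120
  {D}: scan cost=150, card=150
  {B}: scan cost=250, card=250
  {C}: scan cost=500, card=500
  {AD}: card=1800; try (A,hash)→1980, (D,merge)→2430, (A,merge)→2460, (D,hash)→2640, (D,nl_idx)→2880, (D,nl)→18120 …(+1); best=1980 via (A,hash)
  {BD}: card=12500; try (D,hash)→2900, (B,merge)→3750, (D,merge)→3850, (B,hash)→4300, (D,nl_idx)→14750, (B,nl)→37650 …(+1); best=2900 via (D,hash)
  {BC}: card=12500; try (B,hash)→5000, (C,merge)→7500, (B,merge)→7750, (C,hash)→9500, (C,nl)→125250, (B,nl)→125500; best=5000 via (B,hash)
  {ABD}: card=150000; try (B,hash)→7780, (A,hash)→17080, (B,merge)→25830, (A,merge)→191360, (B,nl)→451980, (A,nl)→1502900; best=7780 via (B,hash)
  {BCD}: card=625000; try (D,hash)→19900, (C,hash)→24400, (D,merge)→193850, (C,merge)→195400, (D,nl_idx)→730000, (D,nl)→1880000 …(+1); best=19900 via (D,hash)
  {ABCD}: card=7500000; try (C,hash)→166780, (A,hash)→646580, (C,merge)→2862780, (A,merge)→13145860, (C,nl)→75007780, (A,nl)→75019900; best=166780 via (C,hash)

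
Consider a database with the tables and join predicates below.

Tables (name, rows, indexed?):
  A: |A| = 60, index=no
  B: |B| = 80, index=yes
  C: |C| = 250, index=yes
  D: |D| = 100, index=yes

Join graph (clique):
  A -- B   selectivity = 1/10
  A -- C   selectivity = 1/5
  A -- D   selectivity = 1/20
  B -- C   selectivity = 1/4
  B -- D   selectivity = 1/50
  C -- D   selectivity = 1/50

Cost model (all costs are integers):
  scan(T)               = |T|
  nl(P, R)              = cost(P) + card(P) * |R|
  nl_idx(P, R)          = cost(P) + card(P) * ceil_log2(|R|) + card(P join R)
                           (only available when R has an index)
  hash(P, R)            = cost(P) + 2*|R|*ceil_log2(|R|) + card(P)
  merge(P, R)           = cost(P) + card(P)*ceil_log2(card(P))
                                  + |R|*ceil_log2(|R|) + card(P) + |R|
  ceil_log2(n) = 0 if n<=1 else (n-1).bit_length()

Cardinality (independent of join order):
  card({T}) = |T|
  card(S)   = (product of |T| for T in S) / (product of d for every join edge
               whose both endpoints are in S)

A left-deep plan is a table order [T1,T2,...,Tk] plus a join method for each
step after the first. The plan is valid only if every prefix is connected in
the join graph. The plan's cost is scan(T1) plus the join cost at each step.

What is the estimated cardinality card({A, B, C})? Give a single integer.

6000

Tables in S: A(60), B(80), C(250)
Edges inside S: A-B(d=10), A-C(d=5), B-C(d=4)
numerator = 60 * 80 * 250 = 1200000
denominator = 10 * 5 * 4 = 200
card(S) = 1200000 / 200 = 6000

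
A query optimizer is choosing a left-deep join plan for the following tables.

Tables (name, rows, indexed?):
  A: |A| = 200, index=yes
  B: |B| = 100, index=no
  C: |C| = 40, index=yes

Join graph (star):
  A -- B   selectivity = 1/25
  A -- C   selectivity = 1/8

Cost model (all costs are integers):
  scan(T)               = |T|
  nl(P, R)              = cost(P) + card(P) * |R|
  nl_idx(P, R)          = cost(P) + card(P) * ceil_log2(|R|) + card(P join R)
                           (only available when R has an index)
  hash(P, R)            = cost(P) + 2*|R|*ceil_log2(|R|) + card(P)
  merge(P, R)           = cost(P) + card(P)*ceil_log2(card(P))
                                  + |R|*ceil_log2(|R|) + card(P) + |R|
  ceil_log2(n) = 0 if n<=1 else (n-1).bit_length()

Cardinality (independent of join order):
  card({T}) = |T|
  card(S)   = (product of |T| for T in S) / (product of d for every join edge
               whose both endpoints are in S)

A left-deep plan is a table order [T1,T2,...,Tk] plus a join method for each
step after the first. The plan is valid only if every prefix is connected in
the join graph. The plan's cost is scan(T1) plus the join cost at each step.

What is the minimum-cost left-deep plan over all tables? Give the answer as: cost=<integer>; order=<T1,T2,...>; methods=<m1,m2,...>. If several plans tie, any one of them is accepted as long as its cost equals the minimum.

Selinger DP (subsets sized 1..n):
  {A}: scan cost=200, card=200
  {B}: scan cost=100, card=100
  {C}: scan cost=40, card=40
  {AB}: card=800; try (A,nl_idx)→1700, (B,hash)→1800, (A,merge)→2700, (B,merge)→2800, (A,hash)→3400, (A,nl)→20100 …(+1); best=1700 via (A,nl_idx)
  {AC}: card=1000; try (C,hash)→880, (A,nl_idx)→1360, (A,merge)→2120, (C,merge)→2280, (C,nl_idx)→2400, (A,hash)→3280 …(+2); best=880 via (C,hash)
  {ABC}: card=4000; try (C,hash)→2980, (B,hash)→3280, (C,nl_idx)→10500, (C,merge)→10780, (B,merge)→12680, (C,nl)→33700 …(+1); best=2980 via (C,hash)

cost=2980; order=B,A,C; methods=nl_idx,hash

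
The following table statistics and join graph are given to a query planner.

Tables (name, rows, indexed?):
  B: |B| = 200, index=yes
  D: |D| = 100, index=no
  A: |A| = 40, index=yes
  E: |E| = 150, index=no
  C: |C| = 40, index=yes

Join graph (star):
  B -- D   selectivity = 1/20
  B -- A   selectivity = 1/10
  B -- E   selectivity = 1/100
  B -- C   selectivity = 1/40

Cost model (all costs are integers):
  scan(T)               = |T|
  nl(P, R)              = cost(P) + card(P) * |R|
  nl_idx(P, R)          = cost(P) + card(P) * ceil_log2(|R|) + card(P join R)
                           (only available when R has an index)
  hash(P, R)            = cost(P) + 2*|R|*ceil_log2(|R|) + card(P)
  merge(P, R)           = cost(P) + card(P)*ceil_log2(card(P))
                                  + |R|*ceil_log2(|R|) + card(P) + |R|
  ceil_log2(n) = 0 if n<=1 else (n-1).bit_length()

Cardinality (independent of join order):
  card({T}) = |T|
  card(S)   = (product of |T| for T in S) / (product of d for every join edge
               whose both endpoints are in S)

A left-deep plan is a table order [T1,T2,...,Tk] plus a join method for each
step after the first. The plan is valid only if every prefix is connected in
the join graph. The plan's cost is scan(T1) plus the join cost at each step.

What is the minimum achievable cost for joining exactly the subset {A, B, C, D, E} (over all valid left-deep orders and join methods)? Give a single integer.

5810

Selinger DP over subsets of {A,B,C,D,E}:
  {B}: scan cost=200, card=200
  {D}: scan cost=100, card=100
  {A}: scan cost=40, card=40
  {E}: scan cost=150, card=150
  {C}: scan cost=40, card=40
  {BD}: card=1000; try (D,hash)→1800, (B,nl_idx)→1900, (B,merge)→2700, (D,merge)→2800, (B,hash)→3400, (B,nl)→20100 …(+1); best=1800 via (D,hash)
  {AB}: card=800; try (A,hash)→880, (B,nl_idx)→1160, (B,merge)→2120, (A,nl_idx)→2200, (A,merge)→2280, (B,hash)→3280 …(+2); best=880 via (A,hash)
  {BE}: card=300; try (B,nl_idx)→1650, (E,hash)→2800, (B,merge)→3300, (E,merge)→3350, (B,hash)→3500, (B,nl)→30150 …(+1); best=1650 via (B,nl_idx)
  {BC}: card=200; try (B,nl_idx)→560, (C,hash)→880, (C,nl_idx)→1600, (B,merge)→2120, (C,merge)→2280, (B,hash)→3280 …(+2); best=560 via (B,nl_idx)
  {ABD}: card=4000; try (D,hash)→3080, (A,hash)→3280, (D,merge)→10480, (A,nl_idx)→11800, (A,merge)→13080, (A,nl)→41800 …(+1); best=3080 via (D,hash)
  {BDE}: card=1500; try (D,hash)→3350, (E,hash)→5200, (D,merge)→5450, (E,merge)→14150, (D,nl)→31650, (E,nl)→151800; best=3350 via (D,hash)
  {BCD}: card=1000; try (D,hash)→2160, (D,merge)→3160, (C,hash)→3280, (C,nl_idx)→8800, (C,merge)→13080, (D,nl)→20560 …(+1); best=2160 via (D,hash)
  {ABE}: card=1200; try (A,hash)→2430, (E,hash)→4080, (A,nl_idx)→4650, (A,merge)→4930, (E,merge)→11030, (A,nl)→13650 …(+1); best=2430 via (A,hash)
  {ABC}: card=800; try (A,hash)→1240, (C,hash)→2160, (A,nl_idx)→2560, (A,merge)→2640, (C,nl_idx)→6480, (A,nl)→8560 …(+2); best=1240 via (A,hash)
  {BCE}: card=300; try (C,hash)→2430, (E,hash)→3160, (E,merge)→3710, (C,nl_idx)→3750, (C,merge)→4930, (C,nl)→13650 …(+1); best=2430 via (C,hash)
  {ABDE}: card=6000; try (D,hash)→5030, (A,hash)→5330, (E,hash)→9480, (D,merge)→17630, (A,nl_idx)→18350, (A,merge)→21630 …(+4); best=5030 via (D,hash)
  {ABCD}: card=4000; try (D,hash)→3440, (A,hash)→3640, (C,hash)→7560, (D,merge)→10840, (A,nl_idx)→12160, (A,merge)→13440 …(+5); best=3440 via (D,hash)
  {BCDE}: card=1500; try (D,hash)→4130, (C,hash)→5330, (E,hash)→5560, (D,merge)→6230, (C,nl_idx)→13850, (E,merge)→14510 …(+4); best=4130 via (D,hash)
  {ABCE}: card=1200; try (A,hash)→3210, (C,hash)→4110, (E,hash)→4440, (A,nl_idx)→5430, (A,merge)→5710, (C,nl_idx)→10830 …(+5); best=3210 via (A,hash)
  {ABCDE}: card=6000; try (D,hash)→5810, (A,hash)→6110, (E,hash)→9840, (C,hash)→11510, (D,merge)→18410, (A,nl_idx)→19130 …(+8); best=5810 via (D,hash)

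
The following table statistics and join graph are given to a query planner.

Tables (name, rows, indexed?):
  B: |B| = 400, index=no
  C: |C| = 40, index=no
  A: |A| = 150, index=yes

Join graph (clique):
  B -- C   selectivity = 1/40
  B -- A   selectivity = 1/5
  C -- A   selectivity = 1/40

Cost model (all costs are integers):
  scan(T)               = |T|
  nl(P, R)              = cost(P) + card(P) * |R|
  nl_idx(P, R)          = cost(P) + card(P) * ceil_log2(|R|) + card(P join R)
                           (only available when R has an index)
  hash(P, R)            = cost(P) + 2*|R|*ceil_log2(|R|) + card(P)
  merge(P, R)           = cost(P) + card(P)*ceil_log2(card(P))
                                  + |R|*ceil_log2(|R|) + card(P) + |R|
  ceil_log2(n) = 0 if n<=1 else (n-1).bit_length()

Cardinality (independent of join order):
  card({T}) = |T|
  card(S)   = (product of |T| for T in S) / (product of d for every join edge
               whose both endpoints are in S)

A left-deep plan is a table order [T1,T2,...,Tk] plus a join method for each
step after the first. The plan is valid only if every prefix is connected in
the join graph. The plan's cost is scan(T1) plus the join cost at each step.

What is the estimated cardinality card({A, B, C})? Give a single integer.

300

Tables in S: A(150), B(400), C(40)
Edges inside S: B-C(d=40), B-A(d=5), C-A(d=40)
numerator = 150 * 400 * 40 = 2400000
denominator = 40 * 5 * 40 = 8000
card(S) = 2400000 / 8000 = 300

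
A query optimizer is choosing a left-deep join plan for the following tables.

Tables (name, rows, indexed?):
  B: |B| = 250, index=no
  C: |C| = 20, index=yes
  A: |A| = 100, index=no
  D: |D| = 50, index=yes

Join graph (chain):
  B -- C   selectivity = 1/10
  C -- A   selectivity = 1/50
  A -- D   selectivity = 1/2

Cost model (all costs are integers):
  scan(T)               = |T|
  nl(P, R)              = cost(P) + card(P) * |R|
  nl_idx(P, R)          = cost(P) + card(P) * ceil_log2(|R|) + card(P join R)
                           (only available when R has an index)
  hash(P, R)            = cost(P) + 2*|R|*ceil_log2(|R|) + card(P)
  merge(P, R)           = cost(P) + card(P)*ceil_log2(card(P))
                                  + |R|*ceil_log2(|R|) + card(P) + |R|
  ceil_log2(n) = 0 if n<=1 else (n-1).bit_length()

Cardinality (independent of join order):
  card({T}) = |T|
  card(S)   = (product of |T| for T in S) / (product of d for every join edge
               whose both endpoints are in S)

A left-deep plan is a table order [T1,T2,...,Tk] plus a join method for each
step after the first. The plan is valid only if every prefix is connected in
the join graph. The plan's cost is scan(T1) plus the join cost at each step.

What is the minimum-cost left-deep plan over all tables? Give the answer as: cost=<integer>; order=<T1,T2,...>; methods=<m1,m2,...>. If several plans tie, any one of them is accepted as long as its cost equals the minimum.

Selinger DP (subsets sized 1..n):
  {B}: scan cost=250, card=250
  {C}: scan cost=20, card=20
  {A}: scan cost=100, card=100
  {D}: scan cost=50, card=50
  {BC}: card=500; try (C,hash)→700, (C,nl_idx)→2000, (B,merge)→2390, (C,merge)→2620, (B,hash)→4040, (B,nl)→5020 …(+1); best=700 via (C,hash)
  {AC}: card=40; try (C,hash)→400, (C,nl_idx)→640, (A,merge)→940, (C,merge)→1020, (A,hash)→1440, (A,nl)→2020 …(+1); best=400 via (C,hash)
  {AD}: card=2500; try (D,hash)→800, (A,merge)→1200, (D,merge)→1250, (A,hash)→1500, (D,nl_idx)→3200, (A,nl)→5050 …(+1); best=800 via (D,hash)
  {ABC}: card=1000; try (A,hash)→2600, (B,merge)→2930, (B,hash)→4440, (A,merge)→6500, (B,nl)→10400, (A,nl)→50700; best=2600 via (A,hash)
  {ACD}: card=1000; try (D,merge)→1030, (D,hash)→1040, (D,nl_idx)→1640, (D,nl)→2400, (C,hash)→3500, (C,nl_idx)→14300 …(+2); best=1030 via (D,merge)
  {ABCD}: card=25000; try (D,hash)→4200, (B,hash)→6030, (D,merge)→13950, (B,merge)→14280, (D,nl_idx)→33600, (D,nl)→52600 …(+1); best=4200 via (D,hash)

cost=4200; order=B,C,A,D; methods=hash,hash,hash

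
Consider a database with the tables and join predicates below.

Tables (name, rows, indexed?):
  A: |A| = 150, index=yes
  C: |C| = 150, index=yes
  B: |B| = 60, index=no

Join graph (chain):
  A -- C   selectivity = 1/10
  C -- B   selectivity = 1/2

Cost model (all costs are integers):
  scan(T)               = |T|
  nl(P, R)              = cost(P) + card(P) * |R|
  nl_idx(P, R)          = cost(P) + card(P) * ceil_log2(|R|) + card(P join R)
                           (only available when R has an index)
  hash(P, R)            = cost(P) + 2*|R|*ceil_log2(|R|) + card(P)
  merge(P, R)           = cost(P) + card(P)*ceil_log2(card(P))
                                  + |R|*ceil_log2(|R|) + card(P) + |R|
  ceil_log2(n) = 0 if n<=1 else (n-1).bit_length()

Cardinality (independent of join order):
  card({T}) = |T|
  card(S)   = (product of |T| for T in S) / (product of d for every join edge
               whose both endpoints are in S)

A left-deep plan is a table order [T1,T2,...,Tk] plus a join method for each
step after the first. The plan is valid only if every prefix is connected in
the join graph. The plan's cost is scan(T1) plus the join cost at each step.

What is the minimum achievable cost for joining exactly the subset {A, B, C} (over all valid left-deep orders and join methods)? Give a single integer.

Selinger DP over subsets of {A,B,C}:
  {A}: scan cost=150, card=150
  {C}: scan cost=150, card=150
  {B}: scan cost=60, card=60
  {AC}: card=2250; try (C,hash)→2700, (A,hash)→2700, (C,merge)→2850, (A,merge)→2850, (C,nl_idx)→3600, (A,nl_idx)→3600 …(+2); best=2700 via (C,hash)
  {BC}: card=4500; try (B,hash)→1020, (C,merge)→1830, (B,merge)→1920, (C,hash)→2520, (C,nl_idx)→5040, (C,nl)→9060 …(+1); best=1020 via (B,hash)
  {ABC}: card=67500; try (B,hash)→5670, (A,hash)→7920, (B,merge)→32370, (A,merge)→65370, (A,nl_idx)→104520, (B,nl)→137700 …(+1); best=5670 via (B,hash)

5670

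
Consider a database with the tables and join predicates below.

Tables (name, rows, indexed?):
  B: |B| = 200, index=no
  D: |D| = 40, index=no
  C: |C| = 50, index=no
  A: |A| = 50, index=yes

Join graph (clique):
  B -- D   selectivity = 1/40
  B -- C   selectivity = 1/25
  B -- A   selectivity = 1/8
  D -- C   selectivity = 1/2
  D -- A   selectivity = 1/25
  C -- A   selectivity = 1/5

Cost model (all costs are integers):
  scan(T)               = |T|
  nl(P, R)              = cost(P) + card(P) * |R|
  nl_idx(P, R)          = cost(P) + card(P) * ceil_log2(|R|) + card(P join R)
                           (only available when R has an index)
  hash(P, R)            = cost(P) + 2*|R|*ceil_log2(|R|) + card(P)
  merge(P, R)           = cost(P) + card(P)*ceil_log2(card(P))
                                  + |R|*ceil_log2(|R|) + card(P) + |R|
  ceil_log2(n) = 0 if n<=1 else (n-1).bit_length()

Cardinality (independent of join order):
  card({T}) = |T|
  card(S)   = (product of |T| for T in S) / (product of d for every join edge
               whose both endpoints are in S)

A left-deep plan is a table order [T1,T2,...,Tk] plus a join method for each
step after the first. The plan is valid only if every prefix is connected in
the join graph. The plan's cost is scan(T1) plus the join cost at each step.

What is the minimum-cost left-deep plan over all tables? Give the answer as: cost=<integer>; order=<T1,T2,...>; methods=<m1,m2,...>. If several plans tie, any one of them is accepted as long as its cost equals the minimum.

Selinger DP (subsets sized 1..n):
  {B}: scan cost=200, card=200
  {D}: scan cost=40, card=40
  {C}: scan cost=50, card=50
  {A}: scan cost=50, card=50
  {BD}: card=200; try (D,hash)→880, (B,merge)→2120, (D,merge)→2280, (B,hash)→3280, (B,nl)→8040, (D,nl)→8200; best=880 via (D,hash)
  {BC}: card=400; try (C,hash)→1000, (B,merge)→2200, (C,merge)→2350, (B,hash)→3300, (B,nl)→10050, (C,nl)→10200; best=1000 via (C,hash)
  {AB}: card=1250; try (A,hash)→1000, (B,merge)→2200, (A,merge)→2350, (A,nl_idx)→2650, (B,hash)→3300, (B,nl)→10050 …(+1); best=1000 via (A,hash)
  {CD}: card=1000; try (D,hash)→580, (C,merge)→670, (D,merge)→680, (C,hash)→680, (C,nl)→2040, (D,nl)→2050; best=580 via (D,hash)
  {AD}: card=80; try (A,nl_idx)→360, (D,hash)→580, (A,merge)→670, (D,merge)→680, (A,hash)→680, (A,nl)→2040 …(+1); best=360 via (A,nl_idx)
  {AC}: card=500; try (C,hash)→700, (A,hash)→700, (C,merge)→750, (A,merge)→750, (A,nl_idx)→850, (C,nl)→2550 …(+1); best=700 via (C,hash)
  {BCD}: card=200; try (C,hash)→1680, (D,hash)→1880, (C,merge)→3030, (B,hash)→4780, (D,merge)→5280, (C,nl)→10880 …(+3); best=1680 via (C,hash)
  {ABD}: card=50; try (A,hash)→1680, (A,nl_idx)→2130, (D,hash)→2730, (B,merge)→2800, (A,merge)→3030, (B,hash)→3640 …(+4); best=1680 via (A,hash)
  {ABC}: card=500; try (A,hash)→2000, (C,hash)→2850, (A,nl_idx)→3900, (B,hash)→4400, (A,merge)→5350, (B,merge)→7500 …(+4); best=2000 via (A,hash)
  {ACD}: card=400; try (C,hash)→1040, (C,merge)→1350, (D,hash)→1680, (A,hash)→2180, (C,nl)→4360, (D,merge)→5980 …(+4); best=1040 via (C,hash)
  {ABCD}: card=10; try (C,hash)→2330, (C,merge)→2380, (A,hash)→2480, (A,nl_idx)→2890, (D,hash)→2980, (A,merge)→3830 …(+7); best=2330 via (C,hash)

cost=2330; order=B,D,A,C; methods=hash,hash,hash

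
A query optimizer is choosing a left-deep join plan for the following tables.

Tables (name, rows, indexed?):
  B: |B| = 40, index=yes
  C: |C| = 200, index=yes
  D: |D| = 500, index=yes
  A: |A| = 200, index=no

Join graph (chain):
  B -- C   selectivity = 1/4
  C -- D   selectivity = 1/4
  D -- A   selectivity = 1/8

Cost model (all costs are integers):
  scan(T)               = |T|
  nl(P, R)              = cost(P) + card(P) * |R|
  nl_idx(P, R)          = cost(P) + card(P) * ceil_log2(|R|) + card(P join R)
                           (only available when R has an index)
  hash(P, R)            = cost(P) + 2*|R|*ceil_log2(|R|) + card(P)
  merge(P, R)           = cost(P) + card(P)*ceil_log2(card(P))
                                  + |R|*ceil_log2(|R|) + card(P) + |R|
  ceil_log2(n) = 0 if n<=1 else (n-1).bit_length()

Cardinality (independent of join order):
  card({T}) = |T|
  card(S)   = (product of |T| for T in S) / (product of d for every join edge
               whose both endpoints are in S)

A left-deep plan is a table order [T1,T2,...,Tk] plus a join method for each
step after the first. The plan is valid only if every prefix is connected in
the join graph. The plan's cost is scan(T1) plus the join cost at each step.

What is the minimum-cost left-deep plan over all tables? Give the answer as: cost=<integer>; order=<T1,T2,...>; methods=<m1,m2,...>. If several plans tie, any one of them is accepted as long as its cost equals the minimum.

Selinger DP (subsets sized 1..n):
  {B}: scan cost=40, card=40
  {C}: scan cost=200, card=200
  {D}: scan cost=500, card=500
  {A}: scan cost=200, card=200
  {BC}: card=2000; try (B,hash)→880, (C,merge)→2120, (B,merge)→2280, (C,nl_idx)→2360, (C,hash)→3280, (B,nl_idx)→3400 …(+2); best=880 via (B,hash)
  {CD}: card=25000; try (C,hash)→4200, (D,merge)→7000, (C,merge)→7300, (D,hash)→9400, (D,nl_idx)→27000, (C,nl_idx)→29500 …(+2); best=4200 via (C,hash)
  {AD}: card=12500; try (A,hash)→4200, (D,merge)→7000, (A,merge)→7300, (D,hash)→9400, (D,nl_idx)→14500, (D,nl)→100200 …(+1); best=4200 via (A,hash)
  {BCD}: card=250000; try (D,hash)→11880, (B,hash)→29680, (D,merge)→29880, (D,nl_idx)→268880, (B,nl_idx)→404200, (B,merge)→404480 …(+2); best=11880 via (D,hash)
  {ACD}: card=625000; try (C,hash)→19900, (A,hash)→32400, (C,merge)→193500, (A,merge)→406000, (C,nl_idx)→729200, (C,nl)→2504200 …(+1); best=19900 via (C,hash)
  {ABCD}: card=6250000; try (A,hash)→265080, (B,hash)→645380, (A,merge)→4763680, (B,nl_idx)→10019900, (B,merge)→13145180, (B,nl)→25019900 …(+1); best=265080 via (A,hash)

cost=265080; order=C,B,D,A; methods=hash,hash,hash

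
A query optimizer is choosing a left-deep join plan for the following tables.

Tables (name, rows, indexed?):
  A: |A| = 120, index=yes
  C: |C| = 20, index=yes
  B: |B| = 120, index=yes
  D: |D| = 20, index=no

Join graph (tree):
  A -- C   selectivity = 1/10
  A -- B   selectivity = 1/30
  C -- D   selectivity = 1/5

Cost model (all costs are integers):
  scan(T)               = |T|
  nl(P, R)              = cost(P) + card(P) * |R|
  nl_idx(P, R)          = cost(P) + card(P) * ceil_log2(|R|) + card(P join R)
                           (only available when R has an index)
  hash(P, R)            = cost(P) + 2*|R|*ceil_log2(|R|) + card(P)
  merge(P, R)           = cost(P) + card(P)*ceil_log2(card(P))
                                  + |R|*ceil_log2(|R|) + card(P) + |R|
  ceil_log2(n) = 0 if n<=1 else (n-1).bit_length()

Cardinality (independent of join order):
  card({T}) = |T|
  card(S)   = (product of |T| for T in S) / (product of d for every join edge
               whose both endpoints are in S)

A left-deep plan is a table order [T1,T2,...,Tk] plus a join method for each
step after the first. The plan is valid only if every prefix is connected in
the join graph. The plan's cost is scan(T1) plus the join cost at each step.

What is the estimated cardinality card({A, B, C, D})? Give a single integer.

3840

Tables in S: A(120), B(120), C(20), D(20)
Edges inside S: A-C(d=10), A-B(d=30), C-D(d=5)
numerator = 120 * 120 * 20 * 20 = 5760000
denominator = 10 * 30 * 5 = 1500
card(S) = 5760000 / 1500 = 3840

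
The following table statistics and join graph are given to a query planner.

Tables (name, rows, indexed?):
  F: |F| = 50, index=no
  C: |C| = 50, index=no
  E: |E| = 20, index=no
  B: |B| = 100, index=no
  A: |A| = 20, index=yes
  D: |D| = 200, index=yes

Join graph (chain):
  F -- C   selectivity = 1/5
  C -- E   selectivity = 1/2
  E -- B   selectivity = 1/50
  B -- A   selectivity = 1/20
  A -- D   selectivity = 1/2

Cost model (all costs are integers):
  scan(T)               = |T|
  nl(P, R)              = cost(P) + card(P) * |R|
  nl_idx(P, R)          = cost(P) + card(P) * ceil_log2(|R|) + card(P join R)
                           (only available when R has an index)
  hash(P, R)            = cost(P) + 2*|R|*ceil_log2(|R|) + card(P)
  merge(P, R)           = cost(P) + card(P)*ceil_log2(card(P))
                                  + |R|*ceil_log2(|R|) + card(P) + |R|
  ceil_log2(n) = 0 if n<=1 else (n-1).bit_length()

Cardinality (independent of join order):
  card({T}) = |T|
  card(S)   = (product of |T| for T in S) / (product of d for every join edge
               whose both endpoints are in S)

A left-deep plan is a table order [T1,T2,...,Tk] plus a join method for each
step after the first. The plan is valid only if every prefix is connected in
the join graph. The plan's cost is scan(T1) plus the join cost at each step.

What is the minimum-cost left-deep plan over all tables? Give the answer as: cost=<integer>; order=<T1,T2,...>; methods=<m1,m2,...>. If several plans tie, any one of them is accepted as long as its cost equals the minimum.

cost=16070; order=B,E,A,C,F,D; methods=hash,hash,merge,hash,hash

Selinger DP (subsets sized 1..n):
  {F}: scan cost=50, card=50
  {C}: scan cost=50, card=50
  {E}: scan cost=20, card=20
  {B}: scan cost=100, card=100
  {A}: scan cost=20, card=20
  {D}: scan cost=200, card=200
  {CF}: card=500; try (F,hash)→700, (C,hash)→700, (F,merge)→750, (C,merge)→750, (F,nl)→2550, (C,nl)→2550; best=700 via (F,hash)
  {CE}: card=500; try (E,hash)→300, (C,merge)→490, (E,merge)→520, (C,hash)→640, (C,nl)→1020, (E,nl)→1050; best=300 via (E,hash)
  {BE}: card=40; try (E,hash)→400, (B,merge)→940, (E,merge)→1020, (B,hash)→1440, (B,nl)→2020, (E,nl)→2100; best=400 via (E,hash)
  {AB}: card=100; try (A,hash)→400, (A,nl_idx)→700, (B,merge)→940, (A,merge)→1020, (B,hash)→1440, (B,nl)→2020 …(+1); best=400 via (A,hash)
  {AD}: card=2000; try (A,hash)→600, (D,merge)→1940, (A,merge)→2120, (D,nl_idx)→2180, (A,nl_idx)→3200, (D,hash)→3240 …(+2); best=600 via (A,hash)
  {CEF}: card=5000; try (F,hash)→1400, (E,hash)→1400, (F,merge)→5650, (E,merge)→5820, (E,nl)→10700, (F,nl)→25300; best=1400 via (F,hash)
  {BCE}: card=1000; try (C,merge)→1030, (C,hash)→1040, (B,hash)→2200, (C,nl)→2400, (B,merge)→6100, (B,nl)→50300; best=1030 via (C,merge)
  {ABE}: card=40; try (A,hash)→640, (A,nl_idx)→640, (E,hash)→700, (A,merge)→800, (A,nl)→1200, (E,merge)→1320 …(+1); best=640 via (A,hash)
  {ABD}: card=10000; try (D,merge)→3000, (D,hash)→3700, (B,hash)→4000, (D,nl_idx)→11200, (D,nl)→20400, (B,merge)→25400 …(+1); best=3000 via (D,merge)
  {BCEF}: card=10000; try (F,hash)→2630, (B,hash)→7800, (F,merge)→12380, (F,nl)→51030, (B,merge)→72200, (B,nl)→501400; best=2630 via (F,hash)
  {ABCE}: card=1000; try (C,merge)→1270, (C,hash)→1280, (A,hash)→2230, (C,nl)→2640, (A,nl_idx)→7030, (A,merge)→12150 …(+1); best=1270 via (C,merge)
  {ABDE}: card=4000; try (D,merge)→2720, (D,hash)→3880, (D,nl_idx)→4960, (D,nl)→8640, (E,hash)→13200, (E,merge)→153120 …(+1); best=2720 via (D,merge)
  {ABCEF}: card=10000; try (F,hash)→2870, (F,merge)→12620, (A,hash)→12830, (F,nl)→51270, (A,nl_idx)→62630, (A,merge)→152750 …(+1); best=2870 via (F,hash)
  {ABCDE}: card=100000; try (D,hash)→5470, (C,hash)→7320, (D,merge)→14070, (C,merge)→55070, (D,nl_idx)→109270, (D,nl)→201270 …(+1); best=5470 via (D,hash)
  {ABCDEF}: card=1000000; try (D,hash)→16070, (F,hash)→106070, (D,merge)→154670, (D,nl_idx)→1082870, (F,merge)→1805820, (D,nl)→2002870 …(+1); best=16070 via (D,hash)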